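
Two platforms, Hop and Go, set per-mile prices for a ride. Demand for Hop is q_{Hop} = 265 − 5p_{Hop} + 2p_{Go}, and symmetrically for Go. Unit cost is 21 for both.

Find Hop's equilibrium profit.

Hop's profit: π = (p_{Hop} − 21)(265 − 5p_{Hop} + 2p_{Go}).
∂π/∂p_{Hop} = 370 − 10p_{Hop} + 2p_{Go} = 0 ⇒ p_{Hop} = 37 + 0.2p_{Go}.
By symmetry p_{Go} = p_{Hop}; substituting into the reaction function, 0.8p_{Hop} = 37 and p_{Hop} = 46.25.
q_{Hop} = 265 − 5·46.25 + 2·46.25 = 126.25.
Profit = (46.25 − 21)·126.25 = 3187.8125.

3187.8125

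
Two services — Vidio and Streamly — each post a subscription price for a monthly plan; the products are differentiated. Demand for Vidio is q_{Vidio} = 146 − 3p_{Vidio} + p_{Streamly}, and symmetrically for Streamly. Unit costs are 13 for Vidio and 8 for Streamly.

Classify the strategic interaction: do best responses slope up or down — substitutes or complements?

Vidio's profit: π = (p_{Vidio} − 13)(146 − 3p_{Vidio} + p_{Streamly}).
∂π/∂p_{Vidio} = 185 − 6p_{Vidio} + p_{Streamly} = 0 ⇒ p_{Vidio} = 185/6 + (1/6)p_{Streamly}.
The best-response slope dp_{Vidio}/dp_{Streamly} = 1/6 > 0: the reaction function is upward-sloping, so the choices are strategic complements.

strategic complements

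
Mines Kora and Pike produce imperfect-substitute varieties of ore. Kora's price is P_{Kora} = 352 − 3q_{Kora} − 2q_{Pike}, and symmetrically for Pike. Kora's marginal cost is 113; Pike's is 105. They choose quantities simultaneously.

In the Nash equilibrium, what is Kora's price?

Mine Kora's profit: π = q_{Kora}(352 − 3q_{Kora} − 2q_{Pike}) − 113q_{Kora}.
∂π/∂q_{Kora} = 239 − 6q_{Kora} − 2q_{Pike} = 0 ⇒ q_{Kora} = 239/6 − (1/3)q_{Pike}.
Similarly q_{Pike} = 247/6 − (1/3)q_{Kora}.
Plugging q_{Pike} into Kora's best response: q_{Kora} = 239/6 − (1/3)(247/6 − (1/3)q_{Kora}) ⇒ (8/9)q_{Kora} = 235/9, so q_{Kora} = 29.375.
Then q_{Pike} = 247/6 − (1/3)·29.375 = 31.375.
P_{Kora} = 352 − 3·29.375 − 2·31.375 = 201.125.

201.125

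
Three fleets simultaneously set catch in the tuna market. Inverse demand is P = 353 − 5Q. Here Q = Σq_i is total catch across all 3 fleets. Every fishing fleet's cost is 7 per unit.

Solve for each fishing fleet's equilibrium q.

17.3

A representative fishing fleet's profit is π_i = q_i(353 − 5Q) − 7q_i, with Q = q_i + Σ_{j≠i} q_j.
First-order condition: 346 − 10q_i − 5Σ_{j≠i} q_j = 0.
Imposing symmetry (q_j = q for all j) turns Σ_{j≠i} q_j into 2q, so 346 = 20q and q = 17.3.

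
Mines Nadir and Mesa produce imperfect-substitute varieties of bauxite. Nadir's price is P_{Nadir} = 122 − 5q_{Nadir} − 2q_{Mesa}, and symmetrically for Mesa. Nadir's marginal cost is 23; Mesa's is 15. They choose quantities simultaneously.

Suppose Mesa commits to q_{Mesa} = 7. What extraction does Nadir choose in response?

8.5

Mine Nadir's profit: π = q_{Nadir}(122 − 5q_{Nadir} − 2q_{Mesa}) − 23q_{Nadir}.
∂π/∂q_{Nadir} = 99 − 10q_{Nadir} − 2q_{Mesa} = 0 ⇒ q_{Nadir} = 9.9 − 0.2q_{Mesa}.
At q_{Mesa} = 7: q_{Nadir} = 9.9 − 0.2·7 = 8.5.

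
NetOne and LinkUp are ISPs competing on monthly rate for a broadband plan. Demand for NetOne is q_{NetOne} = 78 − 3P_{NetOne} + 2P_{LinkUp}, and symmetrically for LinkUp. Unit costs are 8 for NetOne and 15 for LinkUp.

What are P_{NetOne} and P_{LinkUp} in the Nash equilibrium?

NetOne's profit: π = (P_{NetOne} − 8)(78 − 3P_{NetOne} + 2P_{LinkUp}).
∂π/∂P_{NetOne} = 102 − 6P_{NetOne} + 2P_{LinkUp} = 0 ⇒ P_{NetOne} = 17 + (1/3)P_{LinkUp}.
Similarly P_{LinkUp} = 20.5 + (1/3)P_{NetOne}.
Substituting the second reaction function into the first: P_{NetOne} = 17 + (1/3)(20.5 + (1/3)P_{NetOne}), which gives (8/9)P_{NetOne} = 143/6 ⇒ P_{NetOne} = 26.8125.
Then P_{LinkUp} = 20.5 + (1/3)·26.8125 = 29.4375.

26.8125, 29.4375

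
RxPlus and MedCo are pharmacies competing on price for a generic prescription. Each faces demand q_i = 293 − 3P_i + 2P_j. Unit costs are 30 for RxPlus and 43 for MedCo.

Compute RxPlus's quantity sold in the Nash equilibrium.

204.5625

RxPlus's profit: π = (P_{RxPlus} − 30)(293 − 3P_{RxPlus} + 2P_{MedCo}).
∂π/∂P_{RxPlus} = 383 − 6P_{RxPlus} + 2P_{MedCo} = 0 ⇒ P_{RxPlus} = 383/6 + (1/3)P_{MedCo}.
Similarly P_{MedCo} = 211/3 + (1/3)P_{RxPlus}.
Substituting the second reaction function into the first: P_{RxPlus} = 383/6 + (1/3)(211/3 + (1/3)P_{RxPlus}), which gives (8/9)P_{RxPlus} = 1571/18 ⇒ P_{RxPlus} = 98.1875.
Then P_{MedCo} = 211/3 + (1/3)·98.1875 = 103.0625.
q_{RxPlus} = 293 − 3·98.1875 + 2·103.0625 = 204.5625.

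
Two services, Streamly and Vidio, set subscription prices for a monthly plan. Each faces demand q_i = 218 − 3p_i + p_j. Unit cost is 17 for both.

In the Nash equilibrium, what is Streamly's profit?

4062.72

Streamly's profit: π = (p_{Streamly} − 17)(218 − 3p_{Streamly} + p_{Vidio}).
∂π/∂p_{Streamly} = 269 − 6p_{Streamly} + p_{Vidio} = 0 ⇒ p_{Streamly} = 269/6 + (1/6)p_{Vidio}.
Setting p_{Streamly} = p_{Vidio} in the reaction function: p_{Streamly} = 269/6 + (1/6)p_{Streamly}, so p_{Streamly} = (269/6) / (5/6) = 53.8.
q_{Streamly} = 218 − 3·53.8 + 53.8 = 110.4.
Profit = (53.8 − 17)·110.4 = 4062.72.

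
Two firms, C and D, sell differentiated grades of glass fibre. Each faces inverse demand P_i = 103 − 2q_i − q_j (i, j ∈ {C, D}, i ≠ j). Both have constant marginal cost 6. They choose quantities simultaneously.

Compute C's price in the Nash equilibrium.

Firm C's profit: π = q_C(103 − 2q_C − q_D) − 6q_C.
∂π/∂q_C = 97 − 4q_C − q_D = 0 ⇒ q_C = 24.25 − 0.25q_D.
Setting q_C = q_D in the reaction function: q_C = 24.25 − 0.25q_C, so q_C = 24.25 / 1.25 = 19.4.
P_C = 103 − 2·19.4 − 19.4 = 44.8.

44.8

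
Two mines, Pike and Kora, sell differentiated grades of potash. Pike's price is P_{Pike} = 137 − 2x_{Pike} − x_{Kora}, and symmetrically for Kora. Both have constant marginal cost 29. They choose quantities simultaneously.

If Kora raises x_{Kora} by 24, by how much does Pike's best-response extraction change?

Mine Pike's profit: π = x_{Pike}(137 − 2x_{Pike} − x_{Kora}) − 29x_{Pike}.
∂π/∂x_{Pike} = 108 − 4x_{Pike} − x_{Kora} = 0 ⇒ x_{Pike} = 27 − 0.25x_{Kora}.
The reaction-function slope is −0.25, so a 24-unit rise in x_{Kora} moves x_{Pike} by −0.25 × 24 = −6. Pike's best response falls — the actions are strategic substitutes.

-6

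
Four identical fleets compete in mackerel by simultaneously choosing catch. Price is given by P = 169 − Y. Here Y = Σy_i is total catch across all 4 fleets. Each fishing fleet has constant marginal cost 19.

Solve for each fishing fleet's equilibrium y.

30

A representative fishing fleet's profit is π_i = y_i(169 − Y) − 19y_i, with Y = y_i + Σ_{j≠i} y_j.
First-order condition: 150 − 2y_i − Σ_{j≠i} y_j = 0.
With identical fishing fleets, set every y_j = y: then 150 − 2y − 3y = 0, i.e. y = 150/5 = 30.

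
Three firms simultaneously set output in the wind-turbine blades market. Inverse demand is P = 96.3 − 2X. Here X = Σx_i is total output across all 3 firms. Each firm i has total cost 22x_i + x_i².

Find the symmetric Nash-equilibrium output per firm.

7.43

A representative firm's profit is π_i = x_i(96.3 − 2X) − 22x_i − x_i², with X = x_i + Σ_{j≠i} x_j.
First-order condition: 74.3 − 6x_i − 2Σ_{j≠i} x_j = 0.
Imposing symmetry (x_j = x for all j) turns Σ_{j≠i} x_j into 2x, so 74.3 = 10x and x = 7.43.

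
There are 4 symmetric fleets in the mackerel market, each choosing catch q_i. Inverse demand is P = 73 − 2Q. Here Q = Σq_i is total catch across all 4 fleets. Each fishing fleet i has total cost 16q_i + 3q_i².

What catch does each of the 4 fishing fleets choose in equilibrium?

3.5625

A representative fishing fleet's profit is π_i = q_i(73 − 2Q) − 16q_i − 3q_i², with Q = q_i + Σ_{j≠i} q_j.
First-order condition: 57 − 10q_i − 2Σ_{j≠i} q_j = 0.
In a symmetric equilibrium every fishing fleet chooses the same q, so Σ_{j≠i} q_j = 3q. The condition becomes 57 − 16q = 0, giving q = 57/16 = 3.5625.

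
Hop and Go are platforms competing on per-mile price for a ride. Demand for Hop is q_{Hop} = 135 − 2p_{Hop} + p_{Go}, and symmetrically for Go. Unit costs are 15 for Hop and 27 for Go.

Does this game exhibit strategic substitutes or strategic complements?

strategic complements

Hop's profit: π = (p_{Hop} − 15)(135 − 2p_{Hop} + p_{Go}).
∂π/∂p_{Hop} = 165 − 4p_{Hop} + p_{Go} = 0 ⇒ p_{Hop} = 41.25 + 0.25p_{Go}.
The best-response slope dp_{Hop}/dp_{Go} = 0.25 > 0: the reaction function is upward-sloping, so the choices are strategic complements.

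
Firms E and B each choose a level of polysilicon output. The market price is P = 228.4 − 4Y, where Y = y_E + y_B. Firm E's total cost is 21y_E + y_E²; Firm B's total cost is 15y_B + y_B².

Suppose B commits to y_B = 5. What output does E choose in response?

Firm E's profit: π = y_E(228.4 − 4(y_E + y_B)) − 21y_E − y_E².
∂π/∂y_E = 207.4 − 10y_E − 4y_B = 0, so y_E = 20.74 − 0.4y_B.
At y_B = 5: y_E = 20.74 − 0.4·5 = 18.74.

18.74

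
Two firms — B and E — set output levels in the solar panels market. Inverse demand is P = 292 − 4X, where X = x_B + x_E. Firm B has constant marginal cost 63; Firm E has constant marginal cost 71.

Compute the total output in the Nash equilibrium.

37.5

Firm B's profit: π = x_B(292 − 4(x_B + x_E)) − 63x_B.
∂π/∂x_B = 229 − 8x_B − 4x_E = 0, so x_B = 28.625 − 0.5x_E.
By the same steps for E: x_E = 27.625 − 0.5x_B.
Solving the two reaction functions simultaneously: (1 − (−0.5)(−0.5))x_B = 28.625 − 0.5·27.625, so 0.75x_B = 14.8125 and x_B = 19.75.
Then x_E = 27.625 − 0.5·19.75 = 17.75.
Total output: 19.75 + 17.75 = 37.5.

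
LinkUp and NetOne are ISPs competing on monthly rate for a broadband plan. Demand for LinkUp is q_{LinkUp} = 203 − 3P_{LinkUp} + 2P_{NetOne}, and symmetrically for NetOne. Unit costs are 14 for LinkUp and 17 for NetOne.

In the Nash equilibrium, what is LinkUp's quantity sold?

143.4375

LinkUp's profit: π = (P_{LinkUp} − 14)(203 − 3P_{LinkUp} + 2P_{NetOne}).
∂π/∂P_{LinkUp} = 245 − 6P_{LinkUp} + 2P_{NetOne} = 0 ⇒ P_{LinkUp} = 245/6 + (1/3)P_{NetOne}.
Similarly P_{NetOne} = 127/3 + (1/3)P_{LinkUp}.
Plugging P_{NetOne} into LinkUp's best response: P_{LinkUp} = 245/6 + (1/3)(127/3 + (1/3)P_{LinkUp}) ⇒ (8/9)P_{LinkUp} = 989/18, so P_{LinkUp} = 61.8125.
Then P_{NetOne} = 127/3 + (1/3)·61.8125 = 62.9375.
q_{LinkUp} = 203 − 3·61.8125 + 2·62.9375 = 143.4375.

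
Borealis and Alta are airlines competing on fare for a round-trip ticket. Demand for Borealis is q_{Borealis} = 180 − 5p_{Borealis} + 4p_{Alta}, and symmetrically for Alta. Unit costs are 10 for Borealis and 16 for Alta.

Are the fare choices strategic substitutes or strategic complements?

Borealis's profit: π = (p_{Borealis} − 10)(180 − 5p_{Borealis} + 4p_{Alta}).
∂π/∂p_{Borealis} = 230 − 10p_{Borealis} + 4p_{Alta} = 0 ⇒ p_{Borealis} = 23 + 0.4p_{Alta}.
The best-response slope dp_{Borealis}/dp_{Alta} = 0.4 > 0: the reaction function is upward-sloping, so the choices are strategic complements.

strategic complements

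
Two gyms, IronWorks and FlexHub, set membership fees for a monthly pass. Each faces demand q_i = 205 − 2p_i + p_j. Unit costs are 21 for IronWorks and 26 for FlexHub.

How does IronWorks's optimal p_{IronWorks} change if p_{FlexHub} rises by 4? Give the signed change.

IronWorks's profit: π = (p_{IronWorks} − 21)(205 − 2p_{IronWorks} + p_{FlexHub}).
∂π/∂p_{IronWorks} = 247 − 4p_{IronWorks} + p_{FlexHub} = 0 ⇒ p_{IronWorks} = 61.75 + 0.25p_{FlexHub}.
The reaction-function slope is 0.25, so a 4-unit rise in p_{FlexHub} moves p_{IronWorks} by 0.25 × 4 = 1. IronWorks's best response rises — the actions are strategic complements.

1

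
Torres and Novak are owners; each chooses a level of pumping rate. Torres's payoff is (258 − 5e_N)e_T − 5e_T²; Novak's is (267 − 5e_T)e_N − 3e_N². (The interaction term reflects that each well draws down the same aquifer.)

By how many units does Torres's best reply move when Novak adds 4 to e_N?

Expanding Torres's payoff: 258e_T − 5e_Ne_T − 5e_T².
∂π/∂e_T = 258 − 5e_N − 10e_T = 0, so e_T = 25.8 − 0.5e_N.
The reaction-function slope is −0.5, so a 4-unit rise in e_N moves e_T by −0.5 × 4 = −2. Torres's best response falls — the actions are strategic substitutes.

-2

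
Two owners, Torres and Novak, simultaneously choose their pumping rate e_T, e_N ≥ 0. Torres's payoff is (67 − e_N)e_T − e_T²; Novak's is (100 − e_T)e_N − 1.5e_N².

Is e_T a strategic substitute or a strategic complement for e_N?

Expanding Torres's payoff: 67e_T − e_Ne_T − e_T².
∂π/∂e_T = 67 − e_N − 2e_T = 0, so e_T = 33.5 − 0.5e_N.
The best-response slope de_T/de_N = −0.5 < 0: the reaction function is downward-sloping, so the choices are strategic substitutes.

strategic substitutes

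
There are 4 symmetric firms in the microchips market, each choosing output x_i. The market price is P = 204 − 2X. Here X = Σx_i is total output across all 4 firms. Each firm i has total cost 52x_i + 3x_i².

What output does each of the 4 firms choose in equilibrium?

9.5

A representative firm's profit is π_i = x_i(204 − 2X) − 52x_i − 3x_i², with X = x_i + Σ_{j≠i} x_j.
First-order condition: 152 − 10x_i − 2Σ_{j≠i} x_j = 0.
With identical firms, set every x_j = x: then 152 − 10x − 6x = 0, i.e. x = 152/16 = 9.5.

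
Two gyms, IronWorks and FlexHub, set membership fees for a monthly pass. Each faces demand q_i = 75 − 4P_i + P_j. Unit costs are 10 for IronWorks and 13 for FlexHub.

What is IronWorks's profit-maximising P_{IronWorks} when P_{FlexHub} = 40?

IronWorks's profit: π = (P_{IronWorks} − 10)(75 − 4P_{IronWorks} + P_{FlexHub}).
∂π/∂P_{IronWorks} = 115 − 8P_{IronWorks} + P_{FlexHub} = 0 ⇒ P_{IronWorks} = 14.375 + 0.125P_{FlexHub}.
At P_{FlexHub} = 40: P_{IronWorks} = 14.375 + 0.125·40 = 19.375.

19.375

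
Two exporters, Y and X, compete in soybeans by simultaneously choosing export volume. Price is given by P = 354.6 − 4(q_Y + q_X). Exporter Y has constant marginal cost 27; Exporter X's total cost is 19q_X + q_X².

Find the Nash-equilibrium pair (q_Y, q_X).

Exporter Y's profit: π = q_Y(354.6 − 4(q_Y + q_X)) − 27q_Y.
∂π/∂q_Y = 327.6 − 8q_Y − 4q_X = 0, so q_Y = 40.95 − 0.5q_X.
For X: ∂π/∂q_X = 335.6 − 10q_X − 4q_Y = 0 ⇒ q_X = 33.56 − 0.4q_Y.
Plugging q_X into Y's best response: q_Y = 40.95 − 0.5(33.56 − 0.4q_Y) ⇒ 0.8q_Y = 24.17, so q_Y = 30.2125.
Then q_X = 33.56 − 0.4·30.2125 = 21.475.

30.2125, 21.475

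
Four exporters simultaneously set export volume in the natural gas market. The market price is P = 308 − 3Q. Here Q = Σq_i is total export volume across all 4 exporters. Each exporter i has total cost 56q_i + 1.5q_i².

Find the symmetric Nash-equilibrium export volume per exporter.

14

A representative exporter's profit is π_i = q_i(308 − 3Q) − 56q_i − 1.5q_i², with Q = q_i + Σ_{j≠i} q_j.
First-order condition: 252 − 9q_i − 3Σ_{j≠i} q_j = 0.
In a symmetric equilibrium every exporter chooses the same q, so Σ_{j≠i} q_j = 3q. The condition becomes 252 − 18q = 0, giving q = 252/18 = 14.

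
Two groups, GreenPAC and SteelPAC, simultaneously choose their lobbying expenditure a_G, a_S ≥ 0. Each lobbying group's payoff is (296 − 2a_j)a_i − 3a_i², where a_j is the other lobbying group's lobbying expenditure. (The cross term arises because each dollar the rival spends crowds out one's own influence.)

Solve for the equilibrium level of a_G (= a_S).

GreenPAC's payoff is (296 − 2a_S)a_G − 3a_G².
∂π/∂a_G = 296 − 2a_S − 6a_G = 0, so a_G = 148/3 − (1/3)a_S.
The game is symmetric, so in equilibrium a_S = a_G: the reaction function gives (4/3)a_G = 148/3, hence a_G = 37.

37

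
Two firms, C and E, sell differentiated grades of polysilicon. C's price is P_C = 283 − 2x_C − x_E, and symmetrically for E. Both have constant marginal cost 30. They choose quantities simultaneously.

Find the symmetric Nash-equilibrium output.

Firm C's profit: π = x_C(283 − 2x_C − x_E) − 30x_C.
∂π/∂x_C = 253 − 4x_C − x_E = 0 ⇒ x_C = 63.25 − 0.25x_E.
Setting x_C = x_E in the reaction function: x_C = 63.25 − 0.25x_C, so x_C = 63.25 / 1.25 = 50.6.

50.6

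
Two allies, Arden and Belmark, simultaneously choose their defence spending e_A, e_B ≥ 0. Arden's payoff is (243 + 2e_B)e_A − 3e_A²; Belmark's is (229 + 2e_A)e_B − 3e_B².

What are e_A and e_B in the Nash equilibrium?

59.875, 58.125

Expanding Arden's payoff: 243e_A + 2e_Be_A − 3e_A².
∂π/∂e_A = 243 + 2e_B − 6e_A = 0, so e_A = 40.5 + (1/3)e_B.
Likewise for Belmark: e_B = 229/6 + (1/3)e_A.
Plugging e_B into Arden's best response: e_A = 40.5 + (1/3)(229/6 + (1/3)e_A) ⇒ (8/9)e_A = 479/9, so e_A = 59.875.
Then e_B = 229/6 + (1/3)·59.875 = 58.125.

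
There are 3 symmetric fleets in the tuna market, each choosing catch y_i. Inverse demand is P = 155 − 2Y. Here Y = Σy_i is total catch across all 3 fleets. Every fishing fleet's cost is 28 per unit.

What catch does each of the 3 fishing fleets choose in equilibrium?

15.875

A representative fishing fleet's profit is π_i = y_i(155 − 2Y) − 28y_i, with Y = y_i + Σ_{j≠i} y_j.
First-order condition: 127 − 4y_i − 2Σ_{j≠i} y_j = 0.
Imposing symmetry (y_j = y for all j) turns Σ_{j≠i} y_j into 2y, so 127 = 8y and y = 15.875.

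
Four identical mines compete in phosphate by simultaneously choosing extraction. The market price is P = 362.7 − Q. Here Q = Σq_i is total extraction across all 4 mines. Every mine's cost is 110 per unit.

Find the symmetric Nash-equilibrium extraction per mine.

50.54

A representative mine's profit is π_i = q_i(362.7 − Q) − 110q_i, with Q = q_i + Σ_{j≠i} q_j.
First-order condition: 252.7 − 2q_i − Σ_{j≠i} q_j = 0.
With identical mines, set every q_j = q: then 252.7 − 2q − 3q = 0, i.e. q = 252.7/5 = 50.54.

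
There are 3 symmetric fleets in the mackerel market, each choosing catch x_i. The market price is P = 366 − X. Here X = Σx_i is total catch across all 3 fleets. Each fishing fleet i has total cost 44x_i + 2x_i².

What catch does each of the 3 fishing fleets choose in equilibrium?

40.25

A representative fishing fleet's profit is π_i = x_i(366 − X) − 44x_i − 2x_i², with X = x_i + Σ_{j≠i} x_j.
First-order condition: 322 − 6x_i − Σ_{j≠i} x_j = 0.
With identical fishing fleets, set every x_j = x: then 322 − 6x − 2x = 0, i.e. x = 322/8 = 40.25.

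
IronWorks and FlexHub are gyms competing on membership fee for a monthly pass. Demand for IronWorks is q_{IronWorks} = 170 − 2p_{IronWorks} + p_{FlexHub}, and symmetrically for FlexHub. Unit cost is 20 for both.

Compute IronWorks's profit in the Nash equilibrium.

IronWorks's profit: π = (p_{IronWorks} − 20)(170 − 2p_{IronWorks} + p_{FlexHub}).
∂π/∂p_{IronWorks} = 210 − 4p_{IronWorks} + p_{FlexHub} = 0 ⇒ p_{IronWorks} = 52.5 + 0.25p_{FlexHub}.
By symmetry p_{FlexHub} = p_{IronWorks}; substituting into the reaction function, 0.75p_{IronWorks} = 52.5 and p_{IronWorks} = 70.
q_{IronWorks} = 170 − 2·70 + 70 = 100.
Profit = (70 − 20)·100 = 5000.

5000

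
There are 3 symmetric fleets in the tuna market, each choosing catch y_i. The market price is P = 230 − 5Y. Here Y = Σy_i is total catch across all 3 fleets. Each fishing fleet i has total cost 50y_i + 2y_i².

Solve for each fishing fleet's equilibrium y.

7.5

A representative fishing fleet's profit is π_i = y_i(230 − 5Y) − 50y_i − 2y_i², with Y = y_i + Σ_{j≠i} y_j.
First-order condition: 180 − 14y_i − 5Σ_{j≠i} y_j = 0.
With identical fishing fleets, set every y_j = y: then 180 − 14y − 10y = 0, i.e. y = 180/24 = 7.5.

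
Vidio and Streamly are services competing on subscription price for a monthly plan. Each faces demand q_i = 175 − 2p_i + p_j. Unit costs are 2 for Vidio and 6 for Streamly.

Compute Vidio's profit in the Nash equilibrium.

6774.48

Vidio's profit: π = (p_{Vidio} − 2)(175 − 2p_{Vidio} + p_{Streamly}).
∂π/∂p_{Vidio} = 179 − 4p_{Vidio} + p_{Streamly} = 0 ⇒ p_{Vidio} = 44.75 + 0.25p_{Streamly}.
Similarly p_{Streamly} = 46.75 + 0.25p_{Vidio}.
Solving the two reaction functions simultaneously: (1 − (0.25)(0.25))p_{Vidio} = 44.75 + 0.25·46.75, so 0.9375p_{Vidio} = 56.4375 and p_{Vidio} = 60.2.
Then p_{Streamly} = 46.75 + 0.25·60.2 = 61.8.
q_{Vidio} = 175 − 2·60.2 + 61.8 = 116.4.
Profit = (60.2 − 2)·116.4 = 6774.48.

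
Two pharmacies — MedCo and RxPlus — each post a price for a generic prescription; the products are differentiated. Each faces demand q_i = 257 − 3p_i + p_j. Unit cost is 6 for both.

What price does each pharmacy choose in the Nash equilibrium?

55

MedCo's profit: π = (p_{MedCo} − 6)(257 − 3p_{MedCo} + p_{RxPlus}).
∂π/∂p_{MedCo} = 275 − 6p_{MedCo} + p_{RxPlus} = 0 ⇒ p_{MedCo} = 275/6 + (1/6)p_{RxPlus}.
By symmetry p_{RxPlus} = p_{MedCo}; substituting into the reaction function, (5/6)p_{MedCo} = 275/6 and p_{MedCo} = 55.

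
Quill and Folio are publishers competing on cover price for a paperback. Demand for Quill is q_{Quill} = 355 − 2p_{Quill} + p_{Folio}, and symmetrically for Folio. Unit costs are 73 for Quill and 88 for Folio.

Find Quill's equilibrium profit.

Quill's profit: π = (p_{Quill} − 73)(355 − 2p_{Quill} + p_{Folio}).
∂π/∂p_{Quill} = 501 − 4p_{Quill} + p_{Folio} = 0 ⇒ p_{Quill} = 125.25 + 0.25p_{Folio}.
Similarly p_{Folio} = 132.75 + 0.25p_{Quill}.
Plugging p_{Folio} into Quill's best response: p_{Quill} = 125.25 + 0.25(132.75 + 0.25p_{Quill}) ⇒ 0.9375p_{Quill} = 158.4375, so p_{Quill} = 169.
Then p_{Folio} = 132.75 + 0.25·169 = 175.
q_{Quill} = 355 − 2·169 + 175 = 192.
Profit = (169 − 73)·192 = 18432.

18432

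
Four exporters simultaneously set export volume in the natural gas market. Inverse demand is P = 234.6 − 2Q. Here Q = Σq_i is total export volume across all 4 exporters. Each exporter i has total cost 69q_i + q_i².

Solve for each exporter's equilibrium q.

A representative exporter's profit is π_i = q_i(234.6 − 2Q) − 69q_i − q_i², with Q = q_i + Σ_{j≠i} q_j.
First-order condition: 165.6 − 6q_i − 2Σ_{j≠i} q_j = 0.
With identical exporters, set every q_j = q: then 165.6 − 6q − 6q = 0, i.e. q = 165.6/12 = 13.8.

13.8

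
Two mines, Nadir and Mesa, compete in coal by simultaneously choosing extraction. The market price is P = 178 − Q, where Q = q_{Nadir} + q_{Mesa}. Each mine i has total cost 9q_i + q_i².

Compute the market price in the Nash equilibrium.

110.4

Mine Nadir's profit: π = q_{Nadir}(178 − (q_{Nadir} + q_{Mesa})) − 9q_{Nadir} − q_{Nadir}².
∂π/∂q_{Nadir} = 169 − 4q_{Nadir} − q_{Mesa} = 0, so q_{Nadir} = 42.25 − 0.25q_{Mesa}.
The game is symmetric, so in equilibrium q_{Mesa} = q_{Nadir}: the reaction function gives 1.25q_{Nadir} = 42.25, hence q_{Nadir} = 33.8.
Equilibrium price: P = 178 − 67.6 = 110.4.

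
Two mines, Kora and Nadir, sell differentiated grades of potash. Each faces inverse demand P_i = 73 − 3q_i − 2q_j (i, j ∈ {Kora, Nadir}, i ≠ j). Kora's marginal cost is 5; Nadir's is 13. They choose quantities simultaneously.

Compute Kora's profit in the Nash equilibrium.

243

Mine Kora's profit: π = q_{Kora}(73 − 3q_{Kora} − 2q_{Nadir}) − 5q_{Kora}.
∂π/∂q_{Kora} = 68 − 6q_{Kora} − 2q_{Nadir} = 0 ⇒ q_{Kora} = 34/3 − (1/3)q_{Nadir}.
Similarly q_{Nadir} = 10 − (1/3)q_{Kora}.
Plugging q_{Nadir} into Kora's best response: q_{Kora} = 34/3 − (1/3)(10 − (1/3)q_{Kora}) ⇒ (8/9)q_{Kora} = 8, so q_{Kora} = 9.
Then q_{Nadir} = 10 − (1/3)·9 = 7.
P_{Kora} = 73 − 3·9 − 2·7 = 32.
Profit = (32 − 5)·9 = 243.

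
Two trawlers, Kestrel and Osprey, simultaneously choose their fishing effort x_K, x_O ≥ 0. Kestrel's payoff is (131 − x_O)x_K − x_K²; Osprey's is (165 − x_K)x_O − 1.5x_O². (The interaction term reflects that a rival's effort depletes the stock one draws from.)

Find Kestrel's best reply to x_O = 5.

63

Expanding Kestrel's payoff: 131x_K − x_Ox_K − x_K².
∂π/∂x_K = 131 − x_O − 2x_K = 0, so x_K = 65.5 − 0.5x_O.
At x_O = 5: x_K = 65.5 − 0.5·5 = 63.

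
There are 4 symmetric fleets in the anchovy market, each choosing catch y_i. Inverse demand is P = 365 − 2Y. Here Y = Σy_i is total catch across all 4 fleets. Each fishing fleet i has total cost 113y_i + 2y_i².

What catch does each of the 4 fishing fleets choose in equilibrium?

A representative fishing fleet's profit is π_i = y_i(365 − 2Y) − 113y_i − 2y_i², with Y = y_i + Σ_{j≠i} y_j.
First-order condition: 252 − 8y_i − 2Σ_{j≠i} y_j = 0.
Imposing symmetry (y_j = y for all j) turns Σ_{j≠i} y_j into 3y, so 252 = 14y and y = 18.

18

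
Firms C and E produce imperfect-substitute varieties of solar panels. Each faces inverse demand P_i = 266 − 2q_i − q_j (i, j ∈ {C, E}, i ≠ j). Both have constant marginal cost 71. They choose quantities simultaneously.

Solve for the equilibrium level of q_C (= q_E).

39

Firm C's profit: π = q_C(266 − 2q_C − q_E) − 71q_C.
∂π/∂q_C = 195 − 4q_C − q_E = 0 ⇒ q_C = 48.75 − 0.25q_E.
Setting q_C = q_E in the reaction function: q_C = 48.75 − 0.25q_C, so q_C = 48.75 / 1.25 = 39.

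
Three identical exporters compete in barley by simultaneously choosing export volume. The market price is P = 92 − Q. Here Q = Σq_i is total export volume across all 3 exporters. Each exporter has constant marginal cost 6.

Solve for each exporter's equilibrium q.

21.5

A representative exporter's profit is π_i = q_i(92 − Q) − 6q_i, with Q = q_i + Σ_{j≠i} q_j.
First-order condition: 86 − 2q_i − Σ_{j≠i} q_j = 0.
In a symmetric equilibrium every exporter chooses the same q, so Σ_{j≠i} q_j = 2q. The condition becomes 86 − 4q = 0, giving q = 86/4 = 21.5.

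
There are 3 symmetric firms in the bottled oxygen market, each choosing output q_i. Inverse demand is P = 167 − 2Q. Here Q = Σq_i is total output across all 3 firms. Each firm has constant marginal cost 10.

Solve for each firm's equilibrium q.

19.625

A representative firm's profit is π_i = q_i(167 − 2Q) − 10q_i, with Q = q_i + Σ_{j≠i} q_j.
First-order condition: 157 − 4q_i − 2Σ_{j≠i} q_j = 0.
With identical firms, set every q_j = q: then 157 − 4q − 4q = 0, i.e. q = 157/8 = 19.625.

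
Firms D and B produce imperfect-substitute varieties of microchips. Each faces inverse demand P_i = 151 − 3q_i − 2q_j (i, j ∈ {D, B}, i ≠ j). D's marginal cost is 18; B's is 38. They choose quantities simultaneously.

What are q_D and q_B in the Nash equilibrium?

17.875, 12.875

Firm D's profit: π = q_D(151 − 3q_D − 2q_B) − 18q_D.
∂π/∂q_D = 133 − 6q_D − 2q_B = 0 ⇒ q_D = 133/6 − (1/3)q_B.
Similarly q_B = 113/6 − (1/3)q_D.
Solving the two reaction functions simultaneously: (1 − (−1/3)(−1/3))q_D = 133/6 − (1/3)·(113/6), so (8/9)q_D = 143/9 and q_D = 17.875.
Then q_B = 113/6 − (1/3)·17.875 = 12.875.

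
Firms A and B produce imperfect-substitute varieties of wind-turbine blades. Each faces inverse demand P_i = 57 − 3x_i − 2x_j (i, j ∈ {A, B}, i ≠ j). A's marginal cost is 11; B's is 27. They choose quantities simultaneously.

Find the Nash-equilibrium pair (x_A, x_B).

Firm A's profit: π = x_A(57 − 3x_A − 2x_B) − 11x_A.
∂π/∂x_A = 46 − 6x_A − 2x_B = 0 ⇒ x_A = 23/3 − (1/3)x_B.
Similarly x_B = 5 − (1/3)x_A.
Substituting the second reaction function into the first: x_A = 23/3 − (1/3)(5 − (1/3)x_A), which gives (8/9)x_A = 6 ⇒ x_A = 6.75.
Then x_B = 5 − (1/3)·6.75 = 2.75.

6.75, 2.75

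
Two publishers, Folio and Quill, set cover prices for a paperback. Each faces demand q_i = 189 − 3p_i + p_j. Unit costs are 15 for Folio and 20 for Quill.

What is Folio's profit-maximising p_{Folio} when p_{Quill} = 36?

Folio's profit: π = (p_{Folio} − 15)(189 − 3p_{Folio} + p_{Quill}).
∂π/∂p_{Folio} = 234 − 6p_{Folio} + p_{Quill} = 0 ⇒ p_{Folio} = 39 + (1/6)p_{Quill}.
At p_{Quill} = 36: p_{Folio} = 39 + (1/6)·36 = 45.

45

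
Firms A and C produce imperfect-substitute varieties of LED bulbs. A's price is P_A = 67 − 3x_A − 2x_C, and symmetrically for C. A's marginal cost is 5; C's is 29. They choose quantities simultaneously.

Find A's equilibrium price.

32.75

Firm A's profit: π = x_A(67 − 3x_A − 2x_C) − 5x_A.
∂π/∂x_A = 62 − 6x_A − 2x_C = 0 ⇒ x_A = 31/3 − (1/3)x_C.
Similarly x_C = 19/3 − (1/3)x_A.
Plugging x_C into A's best response: x_A = 31/3 − (1/3)(19/3 − (1/3)x_A) ⇒ (8/9)x_A = 74/9, so x_A = 9.25.
Then x_C = 19/3 − (1/3)·9.25 = 3.25.
P_A = 67 − 3·9.25 − 2·3.25 = 32.75.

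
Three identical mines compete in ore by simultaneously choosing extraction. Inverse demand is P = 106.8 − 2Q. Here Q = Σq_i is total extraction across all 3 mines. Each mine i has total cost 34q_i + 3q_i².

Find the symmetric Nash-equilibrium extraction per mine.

5.2

A representative mine's profit is π_i = q_i(106.8 − 2Q) − 34q_i − 3q_i², with Q = q_i + Σ_{j≠i} q_j.
First-order condition: 72.8 − 10q_i − 2Σ_{j≠i} q_j = 0.
With identical mines, set every q_j = q: then 72.8 − 10q − 4q = 0, i.e. q = 72.8/14 = 5.2.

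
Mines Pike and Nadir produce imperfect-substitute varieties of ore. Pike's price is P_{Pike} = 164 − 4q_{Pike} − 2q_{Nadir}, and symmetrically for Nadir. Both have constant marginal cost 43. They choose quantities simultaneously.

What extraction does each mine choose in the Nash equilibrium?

Mine Pike's profit: π = q_{Pike}(164 − 4q_{Pike} − 2q_{Nadir}) − 43q_{Pike}.
∂π/∂q_{Pike} = 121 − 8q_{Pike} − 2q_{Nadir} = 0 ⇒ q_{Pike} = 15.125 − 0.25q_{Nadir}.
By symmetry q_{Nadir} = q_{Pike}; substituting into the reaction function, 1.25q_{Pike} = 15.125 and q_{Pike} = 12.1.

12.1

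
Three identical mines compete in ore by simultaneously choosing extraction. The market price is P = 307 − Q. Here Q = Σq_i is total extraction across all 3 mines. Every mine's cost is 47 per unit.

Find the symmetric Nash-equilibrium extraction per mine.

65

A representative mine's profit is π_i = q_i(307 − Q) − 47q_i, with Q = q_i + Σ_{j≠i} q_j.
First-order condition: 260 − 2q_i − Σ_{j≠i} q_j = 0.
Imposing symmetry (q_j = q for all j) turns Σ_{j≠i} q_j into 2q, so 260 = 4q and q = 65.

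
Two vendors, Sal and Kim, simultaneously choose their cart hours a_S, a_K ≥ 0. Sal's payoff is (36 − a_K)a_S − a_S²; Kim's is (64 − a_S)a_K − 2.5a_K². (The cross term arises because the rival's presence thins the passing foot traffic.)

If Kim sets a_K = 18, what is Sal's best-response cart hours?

Expanding Sal's payoff: 36a_S − a_Ka_S − a_S².
∂π/∂a_S = 36 − a_K − 2a_S = 0, so a_S = 18 − 0.5a_K.
At a_K = 18: a_S = 18 − 0.5·18 = 9.

9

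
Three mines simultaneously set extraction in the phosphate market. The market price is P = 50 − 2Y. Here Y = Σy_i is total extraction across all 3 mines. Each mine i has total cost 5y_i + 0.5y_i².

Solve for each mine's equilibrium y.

A representative mine's profit is π_i = y_i(50 − 2Y) − 5y_i − 0.5y_i², with Y = y_i + Σ_{j≠i} y_j.
First-order condition: 45 − 5y_i − 2Σ_{j≠i} y_j = 0.
Imposing symmetry (y_j = y for all j) turns Σ_{j≠i} y_j into 2y, so 45 = 9y and y = 5.

5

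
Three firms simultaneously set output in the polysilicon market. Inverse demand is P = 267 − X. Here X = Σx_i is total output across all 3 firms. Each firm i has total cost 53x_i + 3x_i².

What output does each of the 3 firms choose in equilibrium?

21.4

A representative firm's profit is π_i = x_i(267 − X) − 53x_i − 3x_i², with X = x_i + Σ_{j≠i} x_j.
First-order condition: 214 − 8x_i − Σ_{j≠i} x_j = 0.
Imposing symmetry (x_j = x for all j) turns Σ_{j≠i} x_j into 2x, so 214 = 10x and x = 21.4.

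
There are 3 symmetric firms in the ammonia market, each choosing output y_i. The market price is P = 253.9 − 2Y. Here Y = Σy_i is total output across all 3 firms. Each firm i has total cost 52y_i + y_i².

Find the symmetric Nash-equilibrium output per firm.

20.19

A representative firm's profit is π_i = y_i(253.9 − 2Y) − 52y_i − y_i², with Y = y_i + Σ_{j≠i} y_j.
First-order condition: 201.9 − 6y_i − 2Σ_{j≠i} y_j = 0.
Imposing symmetry (y_j = y for all j) turns Σ_{j≠i} y_j into 2y, so 201.9 = 10y and y = 20.19.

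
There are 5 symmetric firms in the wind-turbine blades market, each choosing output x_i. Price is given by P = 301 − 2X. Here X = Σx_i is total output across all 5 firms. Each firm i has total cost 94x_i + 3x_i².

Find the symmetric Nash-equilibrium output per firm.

A representative firm's profit is π_i = x_i(301 − 2X) − 94x_i − 3x_i², with X = x_i + Σ_{j≠i} x_j.
First-order condition: 207 − 10x_i − 2Σ_{j≠i} x_j = 0.
In a symmetric equilibrium every firm chooses the same x, so Σ_{j≠i} x_j = 4x. The condition becomes 207 − 18x = 0, giving x = 207/18 = 11.5.

11.5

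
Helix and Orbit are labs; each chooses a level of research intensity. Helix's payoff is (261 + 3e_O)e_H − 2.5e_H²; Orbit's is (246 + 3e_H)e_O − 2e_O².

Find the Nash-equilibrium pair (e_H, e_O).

Expanding Helix's payoff: 261e_H + 3e_Oe_H − 2.5e_H².
∂π/∂e_H = 261 + 3e_O − 5e_H = 0, so e_H = 52.2 + 0.6e_O.
Likewise for Orbit: e_O = 61.5 + 0.75e_H.
Plugging e_O into Helix's best response: e_H = 52.2 + 0.6(61.5 + 0.75e_H) ⇒ 0.55e_H = 89.1, so e_H = 162.
Then e_O = 61.5 + 0.75·162 = 183.

162, 183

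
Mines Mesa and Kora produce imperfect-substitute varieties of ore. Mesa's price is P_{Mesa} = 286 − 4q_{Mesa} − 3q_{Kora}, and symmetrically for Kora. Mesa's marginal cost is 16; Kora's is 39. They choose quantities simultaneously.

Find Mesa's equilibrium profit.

2662.56

Mine Mesa's profit: π = q_{Mesa}(286 − 4q_{Mesa} − 3q_{Kora}) − 16q_{Mesa}.
∂π/∂q_{Mesa} = 270 − 8q_{Mesa} − 3q_{Kora} = 0 ⇒ q_{Mesa} = 33.75 − 0.375q_{Kora}.
Similarly q_{Kora} = 30.875 − 0.375q_{Mesa}.
Solving the two reaction functions simultaneously: (1 − (−0.375)(−0.375))q_{Mesa} = 33.75 − 0.375·30.875, so (55/64)q_{Mesa} = 1419/64 and q_{Mesa} = 25.8.
Then q_{Kora} = 30.875 − 0.375·25.8 = 21.2.
P_{Mesa} = 286 − 4·25.8 − 3·21.2 = 119.2.
Profit = (119.2 − 16)·25.8 = 2662.56.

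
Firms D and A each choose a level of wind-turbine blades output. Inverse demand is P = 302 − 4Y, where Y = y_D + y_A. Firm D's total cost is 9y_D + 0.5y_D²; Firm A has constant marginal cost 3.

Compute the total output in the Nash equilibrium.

47.625

Firm D's profit: π = y_D(302 − 4(y_D + y_A)) − 9y_D − 0.5y_D².
∂π/∂y_D = 293 − 9y_D − 4y_A = 0, so y_D = 293/9 − (4/9)y_A.
For A: ∂π/∂y_A = 299 − 8y_A − 4y_D = 0 ⇒ y_A = 37.375 − 0.5y_D.
Solving the two reaction functions simultaneously: (1 − (−4/9)(−0.5))y_D = 293/9 − (4/9)·37.375, so (7/9)y_D = 287/18 and y_D = 20.5.
Then y_A = 37.375 − 0.5·20.5 = 27.125.
Total output: 20.5 + 27.125 = 47.625.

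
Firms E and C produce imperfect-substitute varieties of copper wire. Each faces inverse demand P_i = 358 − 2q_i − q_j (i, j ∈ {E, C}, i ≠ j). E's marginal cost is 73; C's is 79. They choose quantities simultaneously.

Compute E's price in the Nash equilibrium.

Firm E's profit: π = q_E(358 − 2q_E − q_C) − 73q_E.
∂π/∂q_E = 285 − 4q_E − q_C = 0 ⇒ q_E = 71.25 − 0.25q_C.
Similarly q_C = 69.75 − 0.25q_E.
Plugging q_C into E's best response: q_E = 71.25 − 0.25(69.75 − 0.25q_E) ⇒ 0.9375q_E = 53.8125, so q_E = 57.4.
Then q_C = 69.75 − 0.25·57.4 = 55.4.
P_E = 358 − 2·57.4 − 55.4 = 187.8.

187.8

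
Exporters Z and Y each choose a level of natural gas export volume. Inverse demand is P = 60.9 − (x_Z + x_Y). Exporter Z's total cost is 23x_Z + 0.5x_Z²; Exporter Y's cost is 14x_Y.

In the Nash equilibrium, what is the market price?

34.56

Exporter Z's profit: π = x_Z(60.9 − (x_Z + x_Y)) − 23x_Z − 0.5x_Z².
∂π/∂x_Z = 37.9 − 3x_Z − x_Y = 0, so x_Z = 379/30 − (1/3)x_Y.
For Y: ∂π/∂x_Y = 46.9 − 2x_Y − x_Z = 0 ⇒ x_Y = 23.45 − 0.5x_Z.
Substituting the second reaction function into the first: x_Z = 379/30 − (1/3)(23.45 − 0.5x_Z), which gives (5/6)x_Z = 289/60 ⇒ x_Z = 5.78.
Then x_Y = 23.45 − 0.5·5.78 = 20.56.
Equilibrium price: P = 60.9 − 26.34 = 34.56.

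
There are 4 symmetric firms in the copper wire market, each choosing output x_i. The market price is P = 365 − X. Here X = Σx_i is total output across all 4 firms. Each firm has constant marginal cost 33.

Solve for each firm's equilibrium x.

A representative firm's profit is π_i = x_i(365 − X) − 33x_i, with X = x_i + Σ_{j≠i} x_j.
First-order condition: 332 − 2x_i − Σ_{j≠i} x_j = 0.
With identical firms, set every x_j = x: then 332 − 2x − 3x = 0, i.e. x = 332/5 = 66.4.

66.4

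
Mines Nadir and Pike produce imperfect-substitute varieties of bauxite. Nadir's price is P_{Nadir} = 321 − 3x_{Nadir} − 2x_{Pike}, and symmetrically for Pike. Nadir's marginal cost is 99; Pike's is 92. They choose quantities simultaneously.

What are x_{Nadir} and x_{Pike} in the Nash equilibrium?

27.3125, 29.0625

Mine Nadir's profit: π = x_{Nadir}(321 − 3x_{Nadir} − 2x_{Pike}) − 99x_{Nadir}.
∂π/∂x_{Nadir} = 222 − 6x_{Nadir} − 2x_{Pike} = 0 ⇒ x_{Nadir} = 37 − (1/3)x_{Pike}.
Similarly x_{Pike} = 229/6 − (1/3)x_{Nadir}.
Plugging x_{Pike} into Nadir's best response: x_{Nadir} = 37 − (1/3)(229/6 − (1/3)x_{Nadir}) ⇒ (8/9)x_{Nadir} = 437/18, so x_{Nadir} = 27.3125.
Then x_{Pike} = 229/6 − (1/3)·27.3125 = 29.0625.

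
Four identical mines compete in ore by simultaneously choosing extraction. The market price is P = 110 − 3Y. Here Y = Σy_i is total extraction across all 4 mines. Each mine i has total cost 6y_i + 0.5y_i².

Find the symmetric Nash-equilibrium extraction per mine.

A representative mine's profit is π_i = y_i(110 − 3Y) − 6y_i − 0.5y_i², with Y = y_i + Σ_{j≠i} y_j.
First-order condition: 104 − 7y_i − 3Σ_{j≠i} y_j = 0.
With identical mines, set every y_j = y: then 104 − 7y − 9y = 0, i.e. y = 104/16 = 6.5.

6.5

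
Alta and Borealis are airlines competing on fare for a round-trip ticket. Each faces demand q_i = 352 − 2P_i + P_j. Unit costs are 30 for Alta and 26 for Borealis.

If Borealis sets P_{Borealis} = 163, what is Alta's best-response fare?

143.75

Alta's profit: π = (P_{Alta} − 30)(352 − 2P_{Alta} + P_{Borealis}).
∂π/∂P_{Alta} = 412 − 4P_{Alta} + P_{Borealis} = 0 ⇒ P_{Alta} = 103 + 0.25P_{Borealis}.
At P_{Borealis} = 163: P_{Alta} = 103 + 0.25·163 = 143.75.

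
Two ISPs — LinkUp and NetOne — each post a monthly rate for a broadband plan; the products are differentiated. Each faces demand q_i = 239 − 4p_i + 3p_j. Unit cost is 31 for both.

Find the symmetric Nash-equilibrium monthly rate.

72.6

LinkUp's profit: π = (p_{LinkUp} − 31)(239 − 4p_{LinkUp} + 3p_{NetOne}).
∂π/∂p_{LinkUp} = 363 − 8p_{LinkUp} + 3p_{NetOne} = 0 ⇒ p_{LinkUp} = 45.375 + 0.375p_{NetOne}.
The game is symmetric, so in equilibrium p_{NetOne} = p_{LinkUp}: the reaction function gives 0.625p_{LinkUp} = 45.375, hence p_{LinkUp} = 72.6.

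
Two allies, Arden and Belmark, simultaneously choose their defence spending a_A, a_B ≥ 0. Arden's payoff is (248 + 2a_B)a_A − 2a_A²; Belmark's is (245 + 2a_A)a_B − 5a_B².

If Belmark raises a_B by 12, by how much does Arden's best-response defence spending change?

6

Expanding Arden's payoff: 248a_A + 2a_Ba_A − 2a_A².
∂π/∂a_A = 248 + 2a_B − 4a_A = 0, so a_A = 62 + 0.5a_B.
The reaction-function slope is 0.5, so a 12-unit rise in a_B moves a_A by 0.5 × 12 = 6. Arden's best response rises — the actions are strategic complements.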